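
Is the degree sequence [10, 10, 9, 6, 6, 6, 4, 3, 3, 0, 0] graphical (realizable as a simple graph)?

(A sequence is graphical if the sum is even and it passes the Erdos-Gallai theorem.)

Sum of degrees = 57. Sum is odd, so the sequence is NOT graphical.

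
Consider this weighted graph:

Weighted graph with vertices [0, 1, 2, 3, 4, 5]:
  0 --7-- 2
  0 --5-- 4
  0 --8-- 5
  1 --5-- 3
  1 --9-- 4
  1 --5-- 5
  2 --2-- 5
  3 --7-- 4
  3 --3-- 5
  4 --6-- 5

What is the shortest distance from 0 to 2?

Using Dijkstra's algorithm from vertex 0:
Shortest path: 0 -> 2
Total weight: 7 = 7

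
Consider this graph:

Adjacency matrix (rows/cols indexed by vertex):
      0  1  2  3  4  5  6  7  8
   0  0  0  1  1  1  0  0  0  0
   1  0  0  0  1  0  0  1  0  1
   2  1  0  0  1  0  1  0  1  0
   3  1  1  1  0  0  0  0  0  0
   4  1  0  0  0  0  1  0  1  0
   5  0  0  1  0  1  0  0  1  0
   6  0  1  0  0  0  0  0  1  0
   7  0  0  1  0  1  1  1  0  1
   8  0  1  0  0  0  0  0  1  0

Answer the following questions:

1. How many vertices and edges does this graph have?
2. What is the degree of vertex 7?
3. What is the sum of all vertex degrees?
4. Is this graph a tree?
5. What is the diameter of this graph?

Count: 9 vertices, 14 edges.
Vertex 7 has neighbors [2, 4, 5, 6, 8], degree = 5.
Handshaking lemma: 2 * 14 = 28.
A tree on 9 vertices has 8 edges. This graph has 14 edges (6 extra). Not a tree.
Diameter (longest shortest path) = 3.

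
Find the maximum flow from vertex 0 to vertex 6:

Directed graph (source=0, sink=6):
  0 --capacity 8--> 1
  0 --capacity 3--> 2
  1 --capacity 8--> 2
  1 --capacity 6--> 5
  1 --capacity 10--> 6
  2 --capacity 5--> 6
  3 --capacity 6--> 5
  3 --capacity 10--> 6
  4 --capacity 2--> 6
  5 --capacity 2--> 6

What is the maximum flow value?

Computing max flow:
  Flow on (0->1): 8/8
  Flow on (0->2): 3/3
  Flow on (1->6): 8/10
  Flow on (2->6): 3/5
Maximum flow = 11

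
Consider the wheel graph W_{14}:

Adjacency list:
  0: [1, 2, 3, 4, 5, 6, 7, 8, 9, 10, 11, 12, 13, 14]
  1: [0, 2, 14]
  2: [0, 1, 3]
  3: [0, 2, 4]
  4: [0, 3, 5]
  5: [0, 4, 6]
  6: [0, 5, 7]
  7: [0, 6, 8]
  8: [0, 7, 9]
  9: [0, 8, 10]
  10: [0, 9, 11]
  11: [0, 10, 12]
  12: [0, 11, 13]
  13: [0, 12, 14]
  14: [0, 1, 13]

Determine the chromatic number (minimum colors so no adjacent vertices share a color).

W_{14} = C_{14} plus a hub adjacent to every cycle vertex.
The outer cycle needs 2 colors (even cycle); the hub is adjacent to all of them so needs a fresh color.
Chromatic number = 2 + 1 = 3.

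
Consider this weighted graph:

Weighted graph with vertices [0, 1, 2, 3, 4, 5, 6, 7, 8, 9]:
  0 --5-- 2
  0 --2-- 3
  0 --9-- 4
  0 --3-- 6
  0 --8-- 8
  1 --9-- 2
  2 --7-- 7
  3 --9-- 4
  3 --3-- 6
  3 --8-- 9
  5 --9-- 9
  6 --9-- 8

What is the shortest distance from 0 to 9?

Using Dijkstra's algorithm from vertex 0:
Shortest path: 0 -> 3 -> 9
Total weight: 2 + 8 = 10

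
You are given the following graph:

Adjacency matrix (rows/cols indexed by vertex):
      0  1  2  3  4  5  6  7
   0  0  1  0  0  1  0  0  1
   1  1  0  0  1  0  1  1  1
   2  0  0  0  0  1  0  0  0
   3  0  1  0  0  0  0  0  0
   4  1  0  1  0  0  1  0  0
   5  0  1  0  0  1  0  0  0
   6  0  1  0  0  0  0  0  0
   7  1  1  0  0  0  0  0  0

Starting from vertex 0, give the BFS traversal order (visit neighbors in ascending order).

BFS from vertex 0 (neighbors processed in ascending order):
Visit order: 0, 1, 4, 7, 3, 5, 6, 2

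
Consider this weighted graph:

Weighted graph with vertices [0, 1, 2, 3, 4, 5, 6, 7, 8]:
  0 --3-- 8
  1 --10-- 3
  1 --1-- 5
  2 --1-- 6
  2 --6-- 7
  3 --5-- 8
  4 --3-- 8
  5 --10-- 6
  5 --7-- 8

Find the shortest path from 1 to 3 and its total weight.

Using Dijkstra's algorithm from vertex 1:
Shortest path: 1 -> 3
Total weight: 10 = 10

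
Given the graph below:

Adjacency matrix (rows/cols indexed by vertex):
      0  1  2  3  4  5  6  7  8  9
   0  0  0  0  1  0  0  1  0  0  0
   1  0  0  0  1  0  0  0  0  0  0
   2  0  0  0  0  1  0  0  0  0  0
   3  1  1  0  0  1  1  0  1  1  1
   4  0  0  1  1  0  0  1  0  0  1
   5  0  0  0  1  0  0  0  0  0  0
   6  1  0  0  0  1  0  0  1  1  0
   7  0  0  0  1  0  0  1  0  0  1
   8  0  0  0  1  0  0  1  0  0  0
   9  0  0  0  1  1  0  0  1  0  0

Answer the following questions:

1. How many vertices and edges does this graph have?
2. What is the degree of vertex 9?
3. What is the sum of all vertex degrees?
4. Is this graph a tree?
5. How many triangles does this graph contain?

Count: 10 vertices, 14 edges.
Vertex 9 has neighbors [3, 4, 7], degree = 3.
Handshaking lemma: 2 * 14 = 28.
A tree on 10 vertices has 9 edges. This graph has 14 edges (5 extra). Not a tree.
Number of triangles = 2.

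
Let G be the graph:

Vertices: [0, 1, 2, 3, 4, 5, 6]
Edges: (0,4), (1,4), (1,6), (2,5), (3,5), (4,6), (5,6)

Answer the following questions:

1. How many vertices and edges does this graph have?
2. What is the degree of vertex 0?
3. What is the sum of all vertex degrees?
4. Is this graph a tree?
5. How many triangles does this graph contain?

Count: 7 vertices, 7 edges.
Vertex 0 has neighbors [4], degree = 1.
Handshaking lemma: 2 * 7 = 14.
A tree on 7 vertices has 6 edges. This graph has 7 edges (1 extra). Not a tree.
Number of triangles = 1.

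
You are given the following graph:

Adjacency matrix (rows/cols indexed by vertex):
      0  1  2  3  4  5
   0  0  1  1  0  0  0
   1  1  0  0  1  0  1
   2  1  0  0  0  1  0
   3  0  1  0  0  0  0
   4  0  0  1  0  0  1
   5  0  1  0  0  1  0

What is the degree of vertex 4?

Vertex 4 has neighbors [2, 5], so deg(4) = 2.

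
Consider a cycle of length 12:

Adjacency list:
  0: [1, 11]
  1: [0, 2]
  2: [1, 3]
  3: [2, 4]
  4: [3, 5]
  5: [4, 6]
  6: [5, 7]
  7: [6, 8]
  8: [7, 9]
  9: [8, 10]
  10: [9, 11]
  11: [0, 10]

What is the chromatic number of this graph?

This is an even cycle (C_12). Even cycles are bipartite.
Chromatic number = 2.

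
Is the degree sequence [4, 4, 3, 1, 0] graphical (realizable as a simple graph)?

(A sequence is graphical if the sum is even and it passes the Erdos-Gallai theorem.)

Sum of degrees = 12. Sum is even but fails Erdos-Gallai. The sequence is NOT graphical.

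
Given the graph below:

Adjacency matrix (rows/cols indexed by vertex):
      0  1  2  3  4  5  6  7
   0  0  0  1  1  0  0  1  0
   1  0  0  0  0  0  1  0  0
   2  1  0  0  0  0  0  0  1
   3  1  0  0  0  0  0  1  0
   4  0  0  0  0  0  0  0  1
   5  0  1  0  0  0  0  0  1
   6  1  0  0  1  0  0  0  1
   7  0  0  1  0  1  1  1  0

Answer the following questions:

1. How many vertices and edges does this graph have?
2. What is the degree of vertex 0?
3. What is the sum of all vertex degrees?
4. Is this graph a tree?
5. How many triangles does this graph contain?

Count: 8 vertices, 9 edges.
Vertex 0 has neighbors [2, 3, 6], degree = 3.
Handshaking lemma: 2 * 9 = 18.
A tree on 8 vertices has 7 edges. This graph has 9 edges (2 extra). Not a tree.
Number of triangles = 1.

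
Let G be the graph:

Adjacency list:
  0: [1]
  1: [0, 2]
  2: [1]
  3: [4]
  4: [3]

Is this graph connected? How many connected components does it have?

Checking connectivity: the graph has 2 connected component(s).
Components: [[0, 1, 2], [3, 4]]. The graph is NOT connected.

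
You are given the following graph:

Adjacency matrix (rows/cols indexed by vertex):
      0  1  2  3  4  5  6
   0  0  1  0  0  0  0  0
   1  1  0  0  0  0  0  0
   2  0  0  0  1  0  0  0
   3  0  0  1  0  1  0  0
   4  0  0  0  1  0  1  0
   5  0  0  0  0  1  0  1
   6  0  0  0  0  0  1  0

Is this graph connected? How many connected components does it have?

Checking connectivity: the graph has 2 connected component(s).
Components: [[0, 1], [2, 3, 4, 5, 6]]. The graph is NOT connected.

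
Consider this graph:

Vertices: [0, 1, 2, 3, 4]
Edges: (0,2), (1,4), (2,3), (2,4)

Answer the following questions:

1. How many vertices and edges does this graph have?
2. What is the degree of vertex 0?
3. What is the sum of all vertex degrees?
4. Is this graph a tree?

Count: 5 vertices, 4 edges.
Vertex 0 has neighbors [2], degree = 1.
Handshaking lemma: 2 * 4 = 8.
A graph is a tree iff it is connected and has exactly n-1 edges. This graph is connected (all 5 vertices in one component) and has 5-1 = 4 edges. It is a tree.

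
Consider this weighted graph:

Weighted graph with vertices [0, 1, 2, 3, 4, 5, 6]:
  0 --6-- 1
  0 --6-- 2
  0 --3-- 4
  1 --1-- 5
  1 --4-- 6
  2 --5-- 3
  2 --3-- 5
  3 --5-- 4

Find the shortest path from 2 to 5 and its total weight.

Using Dijkstra's algorithm from vertex 2:
Shortest path: 2 -> 5
Total weight: 3 = 3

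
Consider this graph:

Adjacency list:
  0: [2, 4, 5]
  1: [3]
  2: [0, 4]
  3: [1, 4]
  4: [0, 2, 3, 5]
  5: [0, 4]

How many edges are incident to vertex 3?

Vertex 3 has neighbors [1, 4], so deg(3) = 2.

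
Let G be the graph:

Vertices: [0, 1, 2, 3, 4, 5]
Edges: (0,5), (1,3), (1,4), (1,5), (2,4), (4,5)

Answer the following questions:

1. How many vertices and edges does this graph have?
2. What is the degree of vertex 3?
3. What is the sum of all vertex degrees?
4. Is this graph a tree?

Count: 6 vertices, 6 edges.
Vertex 3 has neighbors [1], degree = 1.
Handshaking lemma: 2 * 6 = 12.
A tree on 6 vertices has 5 edges. This graph has 6 edges (1 extra). Not a tree.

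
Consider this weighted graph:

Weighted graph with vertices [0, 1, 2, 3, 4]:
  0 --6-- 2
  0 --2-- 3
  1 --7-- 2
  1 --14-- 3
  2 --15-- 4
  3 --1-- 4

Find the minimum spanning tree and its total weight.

Applying Kruskal's algorithm (sort edges by weight, add if no cycle):
  Add (3,4) w=1
  Add (0,3) w=2
  Add (0,2) w=6
  Add (1,2) w=7
  Skip (1,3) w=14 (creates cycle)
  Skip (2,4) w=15 (creates cycle)
MST weight = 16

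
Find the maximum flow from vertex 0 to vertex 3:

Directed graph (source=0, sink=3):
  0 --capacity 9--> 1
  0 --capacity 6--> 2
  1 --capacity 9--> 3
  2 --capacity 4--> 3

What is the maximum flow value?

Computing max flow:
  Flow on (0->1): 9/9
  Flow on (0->2): 4/6
  Flow on (1->3): 9/9
  Flow on (2->3): 4/4
Maximum flow = 13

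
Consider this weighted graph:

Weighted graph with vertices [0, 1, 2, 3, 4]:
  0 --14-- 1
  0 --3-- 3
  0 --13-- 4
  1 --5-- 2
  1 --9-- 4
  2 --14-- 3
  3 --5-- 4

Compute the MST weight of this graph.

Applying Kruskal's algorithm (sort edges by weight, add if no cycle):
  Add (0,3) w=3
  Add (1,2) w=5
  Add (3,4) w=5
  Add (1,4) w=9
  Skip (0,4) w=13 (creates cycle)
  Skip (0,1) w=14 (creates cycle)
  Skip (2,3) w=14 (creates cycle)
MST weight = 22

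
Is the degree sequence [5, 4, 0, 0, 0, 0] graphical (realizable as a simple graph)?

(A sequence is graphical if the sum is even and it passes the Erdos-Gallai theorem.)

Sum of degrees = 9. Sum is odd, so the sequence is NOT graphical.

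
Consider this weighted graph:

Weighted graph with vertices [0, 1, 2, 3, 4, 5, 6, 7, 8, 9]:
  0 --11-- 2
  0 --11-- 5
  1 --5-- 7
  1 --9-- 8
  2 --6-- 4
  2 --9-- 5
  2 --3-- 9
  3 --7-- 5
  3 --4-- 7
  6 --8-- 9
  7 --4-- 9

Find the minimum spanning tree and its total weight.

Applying Kruskal's algorithm (sort edges by weight, add if no cycle):
  Add (2,9) w=3
  Add (3,7) w=4
  Add (7,9) w=4
  Add (1,7) w=5
  Add (2,4) w=6
  Add (3,5) w=7
  Add (6,9) w=8
  Add (1,8) w=9
  Skip (2,5) w=9 (creates cycle)
  Add (0,2) w=11
  Skip (0,5) w=11 (creates cycle)
MST weight = 57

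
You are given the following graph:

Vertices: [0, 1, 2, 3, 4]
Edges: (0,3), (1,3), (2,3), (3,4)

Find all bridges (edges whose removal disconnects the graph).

A bridge is an edge whose removal increases the number of connected components.
Bridges found: (0,3), (1,3), (2,3), (3,4)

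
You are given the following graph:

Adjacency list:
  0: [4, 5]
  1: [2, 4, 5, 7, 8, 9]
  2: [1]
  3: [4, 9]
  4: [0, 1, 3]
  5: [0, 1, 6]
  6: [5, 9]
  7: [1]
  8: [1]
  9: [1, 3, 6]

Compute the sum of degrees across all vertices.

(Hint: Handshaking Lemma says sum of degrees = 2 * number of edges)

Count edges: 12 edges.
By Handshaking Lemma: sum of degrees = 2 * 12 = 24.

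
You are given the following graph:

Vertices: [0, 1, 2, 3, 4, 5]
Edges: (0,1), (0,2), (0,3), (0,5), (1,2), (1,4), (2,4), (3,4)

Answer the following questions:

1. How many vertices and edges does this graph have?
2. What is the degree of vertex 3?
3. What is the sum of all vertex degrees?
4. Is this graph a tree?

Count: 6 vertices, 8 edges.
Vertex 3 has neighbors [0, 4], degree = 2.
Handshaking lemma: 2 * 8 = 16.
A tree on 6 vertices has 5 edges. This graph has 8 edges (3 extra). Not a tree.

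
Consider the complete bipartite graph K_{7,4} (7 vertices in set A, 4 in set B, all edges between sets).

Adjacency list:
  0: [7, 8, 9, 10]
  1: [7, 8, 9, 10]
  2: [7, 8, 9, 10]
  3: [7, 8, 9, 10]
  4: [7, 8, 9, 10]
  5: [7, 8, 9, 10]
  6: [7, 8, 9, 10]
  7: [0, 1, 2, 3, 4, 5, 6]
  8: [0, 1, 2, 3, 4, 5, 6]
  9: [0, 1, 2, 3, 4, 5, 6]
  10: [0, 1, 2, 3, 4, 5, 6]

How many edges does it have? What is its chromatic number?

K_{7,4} has 7 * 4 = 28 edges.
Bipartite graphs have chromatic number 2 (color each partition differently).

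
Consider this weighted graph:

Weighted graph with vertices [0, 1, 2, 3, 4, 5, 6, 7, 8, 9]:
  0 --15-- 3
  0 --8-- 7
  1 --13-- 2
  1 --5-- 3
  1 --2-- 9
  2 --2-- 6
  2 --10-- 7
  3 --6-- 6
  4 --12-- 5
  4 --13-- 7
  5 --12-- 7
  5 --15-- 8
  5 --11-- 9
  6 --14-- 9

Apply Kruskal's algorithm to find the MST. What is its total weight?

Applying Kruskal's algorithm (sort edges by weight, add if no cycle):
  Add (1,9) w=2
  Add (2,6) w=2
  Add (1,3) w=5
  Add (3,6) w=6
  Add (0,7) w=8
  Add (2,7) w=10
  Add (5,9) w=11
  Add (4,5) w=12
  Skip (5,7) w=12 (creates cycle)
  Skip (1,2) w=13 (creates cycle)
  Skip (4,7) w=13 (creates cycle)
  Skip (6,9) w=14 (creates cycle)
  Skip (0,3) w=15 (creates cycle)
  Add (5,8) w=15
MST weight = 71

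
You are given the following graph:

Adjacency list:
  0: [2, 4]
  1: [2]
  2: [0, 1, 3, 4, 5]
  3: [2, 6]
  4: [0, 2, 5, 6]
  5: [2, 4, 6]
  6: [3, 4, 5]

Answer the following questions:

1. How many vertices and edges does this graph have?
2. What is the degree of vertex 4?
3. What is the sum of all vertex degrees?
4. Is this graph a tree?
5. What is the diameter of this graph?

Count: 7 vertices, 10 edges.
Vertex 4 has neighbors [0, 2, 5, 6], degree = 4.
Handshaking lemma: 2 * 10 = 20.
A tree on 7 vertices has 6 edges. This graph has 10 edges (4 extra). Not a tree.
Diameter (longest shortest path) = 3.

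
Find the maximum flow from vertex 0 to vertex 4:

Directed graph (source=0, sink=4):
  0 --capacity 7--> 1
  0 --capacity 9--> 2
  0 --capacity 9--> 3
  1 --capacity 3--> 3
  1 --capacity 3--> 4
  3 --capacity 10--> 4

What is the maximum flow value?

Computing max flow:
  Flow on (0->1): 6/7
  Flow on (0->3): 7/9
  Flow on (1->3): 3/3
  Flow on (1->4): 3/3
  Flow on (3->4): 10/10
Maximum flow = 13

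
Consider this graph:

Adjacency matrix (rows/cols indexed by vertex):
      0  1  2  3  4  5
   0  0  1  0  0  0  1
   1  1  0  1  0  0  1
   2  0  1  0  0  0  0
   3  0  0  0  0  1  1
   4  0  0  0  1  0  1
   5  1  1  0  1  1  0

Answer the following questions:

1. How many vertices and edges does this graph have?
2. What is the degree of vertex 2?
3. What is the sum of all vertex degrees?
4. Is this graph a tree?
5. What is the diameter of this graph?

Count: 6 vertices, 7 edges.
Vertex 2 has neighbors [1], degree = 1.
Handshaking lemma: 2 * 7 = 14.
A tree on 6 vertices has 5 edges. This graph has 7 edges (2 extra). Not a tree.
Diameter (longest shortest path) = 3.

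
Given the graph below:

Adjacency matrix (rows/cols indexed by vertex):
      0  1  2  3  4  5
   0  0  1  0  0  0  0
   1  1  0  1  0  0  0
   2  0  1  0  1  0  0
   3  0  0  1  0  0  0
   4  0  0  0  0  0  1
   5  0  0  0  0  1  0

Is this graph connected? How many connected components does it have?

Checking connectivity: the graph has 2 connected component(s).
Components: [[0, 1, 2, 3], [4, 5]]. The graph is NOT connected.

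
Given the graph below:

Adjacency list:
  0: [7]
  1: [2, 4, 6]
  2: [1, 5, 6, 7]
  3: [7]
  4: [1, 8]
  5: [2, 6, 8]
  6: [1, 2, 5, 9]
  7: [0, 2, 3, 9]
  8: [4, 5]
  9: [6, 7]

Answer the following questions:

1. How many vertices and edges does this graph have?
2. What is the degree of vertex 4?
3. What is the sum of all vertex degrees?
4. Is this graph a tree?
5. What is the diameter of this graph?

Count: 10 vertices, 13 edges.
Vertex 4 has neighbors [1, 8], degree = 2.
Handshaking lemma: 2 * 13 = 26.
A tree on 10 vertices has 9 edges. This graph has 13 edges (4 extra). Not a tree.
Diameter (longest shortest path) = 4.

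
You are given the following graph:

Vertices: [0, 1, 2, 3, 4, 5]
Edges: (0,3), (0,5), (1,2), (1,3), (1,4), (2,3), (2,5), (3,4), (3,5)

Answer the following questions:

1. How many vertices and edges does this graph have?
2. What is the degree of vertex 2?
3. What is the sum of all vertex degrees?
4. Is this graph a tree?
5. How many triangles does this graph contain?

Count: 6 vertices, 9 edges.
Vertex 2 has neighbors [1, 3, 5], degree = 3.
Handshaking lemma: 2 * 9 = 18.
A tree on 6 vertices has 5 edges. This graph has 9 edges (4 extra). Not a tree.
Number of triangles = 4.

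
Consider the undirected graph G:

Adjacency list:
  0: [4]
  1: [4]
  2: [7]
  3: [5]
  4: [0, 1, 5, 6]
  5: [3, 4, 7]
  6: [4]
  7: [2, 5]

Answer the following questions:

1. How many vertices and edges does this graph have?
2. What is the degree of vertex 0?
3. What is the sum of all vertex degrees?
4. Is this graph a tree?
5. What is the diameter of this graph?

Count: 8 vertices, 7 edges.
Vertex 0 has neighbors [4], degree = 1.
Handshaking lemma: 2 * 7 = 14.
A graph is a tree iff it is connected and has exactly n-1 edges. This graph is connected (all 8 vertices in one component) and has 8-1 = 7 edges. It is a tree.
Diameter (longest shortest path) = 4.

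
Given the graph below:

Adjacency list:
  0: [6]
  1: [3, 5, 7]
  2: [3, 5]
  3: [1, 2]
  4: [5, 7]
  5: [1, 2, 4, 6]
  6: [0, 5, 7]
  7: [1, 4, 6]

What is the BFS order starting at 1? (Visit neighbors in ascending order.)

BFS from vertex 1 (neighbors processed in ascending order):
Visit order: 1, 3, 5, 7, 2, 4, 6, 0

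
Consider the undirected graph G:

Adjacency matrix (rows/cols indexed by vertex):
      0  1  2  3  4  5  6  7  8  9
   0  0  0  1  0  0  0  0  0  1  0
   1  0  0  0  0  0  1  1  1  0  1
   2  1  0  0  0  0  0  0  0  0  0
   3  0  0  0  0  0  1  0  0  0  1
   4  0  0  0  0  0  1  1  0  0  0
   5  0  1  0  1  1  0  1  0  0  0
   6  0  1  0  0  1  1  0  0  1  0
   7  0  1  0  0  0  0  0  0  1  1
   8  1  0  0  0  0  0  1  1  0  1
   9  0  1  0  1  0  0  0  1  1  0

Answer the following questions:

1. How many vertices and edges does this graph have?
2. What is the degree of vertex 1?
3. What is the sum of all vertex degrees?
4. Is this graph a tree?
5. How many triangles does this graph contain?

Count: 10 vertices, 15 edges.
Vertex 1 has neighbors [5, 6, 7, 9], degree = 4.
Handshaking lemma: 2 * 15 = 30.
A tree on 10 vertices has 9 edges. This graph has 15 edges (6 extra). Not a tree.
Number of triangles = 4.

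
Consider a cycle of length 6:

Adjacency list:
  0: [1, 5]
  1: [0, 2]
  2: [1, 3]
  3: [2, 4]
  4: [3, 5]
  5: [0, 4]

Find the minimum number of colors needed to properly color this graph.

This is an even cycle (C_6). Even cycles are bipartite.
Chromatic number = 2.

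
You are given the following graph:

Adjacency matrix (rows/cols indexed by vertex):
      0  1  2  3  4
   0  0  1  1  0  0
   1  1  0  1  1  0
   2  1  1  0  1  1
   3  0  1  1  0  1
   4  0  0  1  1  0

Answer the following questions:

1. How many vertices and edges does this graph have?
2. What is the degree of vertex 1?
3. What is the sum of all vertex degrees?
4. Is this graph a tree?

Count: 5 vertices, 7 edges.
Vertex 1 has neighbors [0, 2, 3], degree = 3.
Handshaking lemma: 2 * 7 = 14.
A tree on 5 vertices has 4 edges. This graph has 7 edges (3 extra). Not a tree.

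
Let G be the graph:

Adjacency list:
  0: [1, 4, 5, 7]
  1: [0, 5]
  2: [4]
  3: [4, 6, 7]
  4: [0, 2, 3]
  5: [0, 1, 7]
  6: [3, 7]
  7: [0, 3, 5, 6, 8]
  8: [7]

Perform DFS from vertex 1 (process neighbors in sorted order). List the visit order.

DFS from vertex 1 (neighbors processed in ascending order):
Visit order: 1, 0, 4, 2, 3, 6, 7, 5, 8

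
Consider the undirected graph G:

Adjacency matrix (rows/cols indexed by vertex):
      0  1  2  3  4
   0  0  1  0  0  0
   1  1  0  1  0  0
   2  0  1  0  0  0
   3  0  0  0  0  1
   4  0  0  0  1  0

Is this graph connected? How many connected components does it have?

Checking connectivity: the graph has 2 connected component(s).
Components: [[0, 1, 2], [3, 4]]. The graph is NOT connected.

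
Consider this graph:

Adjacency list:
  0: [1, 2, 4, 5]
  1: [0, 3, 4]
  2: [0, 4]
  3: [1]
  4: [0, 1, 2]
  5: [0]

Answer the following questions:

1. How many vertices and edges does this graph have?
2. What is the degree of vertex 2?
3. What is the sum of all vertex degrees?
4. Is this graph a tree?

Count: 6 vertices, 7 edges.
Vertex 2 has neighbors [0, 4], degree = 2.
Handshaking lemma: 2 * 7 = 14.
A tree on 6 vertices has 5 edges. This graph has 7 edges (2 extra). Not a tree.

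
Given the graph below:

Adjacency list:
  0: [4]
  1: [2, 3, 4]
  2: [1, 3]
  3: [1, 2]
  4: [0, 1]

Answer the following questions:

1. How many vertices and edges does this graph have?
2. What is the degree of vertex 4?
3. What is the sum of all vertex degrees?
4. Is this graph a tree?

Count: 5 vertices, 5 edges.
Vertex 4 has neighbors [0, 1], degree = 2.
Handshaking lemma: 2 * 5 = 10.
A tree on 5 vertices has 4 edges. This graph has 5 edges (1 extra). Not a tree.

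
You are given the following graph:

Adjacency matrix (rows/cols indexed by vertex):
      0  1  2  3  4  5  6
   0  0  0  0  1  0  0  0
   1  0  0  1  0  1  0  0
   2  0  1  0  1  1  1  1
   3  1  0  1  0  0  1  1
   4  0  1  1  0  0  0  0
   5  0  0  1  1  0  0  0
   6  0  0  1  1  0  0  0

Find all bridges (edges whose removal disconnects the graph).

A bridge is an edge whose removal increases the number of connected components.
Bridges found: (0,3)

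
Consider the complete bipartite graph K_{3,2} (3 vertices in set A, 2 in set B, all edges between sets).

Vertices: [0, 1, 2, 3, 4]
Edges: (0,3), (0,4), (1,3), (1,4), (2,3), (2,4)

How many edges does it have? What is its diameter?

K_{3,2} has 3 * 2 = 6 edges.
Any vertex reaches any opposite-side vertex in 1 step; same-side vertices reach in 2 steps via any opposite-side vertex.
Diameter = 2.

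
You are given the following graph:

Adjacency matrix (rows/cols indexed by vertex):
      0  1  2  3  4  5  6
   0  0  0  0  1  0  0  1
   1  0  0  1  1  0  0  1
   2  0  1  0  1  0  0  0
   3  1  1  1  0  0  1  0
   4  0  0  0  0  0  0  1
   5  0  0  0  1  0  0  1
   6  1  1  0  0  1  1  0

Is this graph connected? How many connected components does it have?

Checking connectivity: the graph has 1 connected component(s).
All vertices are reachable from each other. The graph IS connected.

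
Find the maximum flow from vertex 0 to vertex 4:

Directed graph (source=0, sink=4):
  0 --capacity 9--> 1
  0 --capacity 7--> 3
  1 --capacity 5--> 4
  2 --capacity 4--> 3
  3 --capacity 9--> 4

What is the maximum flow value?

Computing max flow:
  Flow on (0->1): 5/9
  Flow on (0->3): 7/7
  Flow on (1->4): 5/5
  Flow on (3->4): 7/9
Maximum flow = 12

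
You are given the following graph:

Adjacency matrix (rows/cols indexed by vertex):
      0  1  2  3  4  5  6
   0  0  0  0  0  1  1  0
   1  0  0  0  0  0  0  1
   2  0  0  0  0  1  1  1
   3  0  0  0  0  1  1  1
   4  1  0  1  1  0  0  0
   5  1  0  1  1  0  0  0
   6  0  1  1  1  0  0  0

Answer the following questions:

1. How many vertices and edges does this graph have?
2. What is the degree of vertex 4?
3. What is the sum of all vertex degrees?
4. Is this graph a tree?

Count: 7 vertices, 9 edges.
Vertex 4 has neighbors [0, 2, 3], degree = 3.
Handshaking lemma: 2 * 9 = 18.
A tree on 7 vertices has 6 edges. This graph has 9 edges (3 extra). Not a tree.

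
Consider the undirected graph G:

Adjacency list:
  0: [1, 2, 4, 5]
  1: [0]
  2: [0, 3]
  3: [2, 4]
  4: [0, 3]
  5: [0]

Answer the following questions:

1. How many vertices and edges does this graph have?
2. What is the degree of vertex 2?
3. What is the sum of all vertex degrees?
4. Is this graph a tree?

Count: 6 vertices, 6 edges.
Vertex 2 has neighbors [0, 3], degree = 2.
Handshaking lemma: 2 * 6 = 12.
A tree on 6 vertices has 5 edges. This graph has 6 edges (1 extra). Not a tree.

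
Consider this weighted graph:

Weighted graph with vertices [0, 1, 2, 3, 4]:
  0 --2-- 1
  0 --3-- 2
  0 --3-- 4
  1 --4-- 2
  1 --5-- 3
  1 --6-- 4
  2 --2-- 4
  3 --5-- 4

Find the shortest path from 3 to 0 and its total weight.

Using Dijkstra's algorithm from vertex 3:
Shortest path: 3 -> 1 -> 0
Total weight: 5 + 2 = 7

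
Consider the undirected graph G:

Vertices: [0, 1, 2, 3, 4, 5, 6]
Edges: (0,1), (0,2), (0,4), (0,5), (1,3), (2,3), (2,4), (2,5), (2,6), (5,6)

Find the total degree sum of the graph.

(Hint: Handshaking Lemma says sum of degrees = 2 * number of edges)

Count edges: 10 edges.
By Handshaking Lemma: sum of degrees = 2 * 10 = 20.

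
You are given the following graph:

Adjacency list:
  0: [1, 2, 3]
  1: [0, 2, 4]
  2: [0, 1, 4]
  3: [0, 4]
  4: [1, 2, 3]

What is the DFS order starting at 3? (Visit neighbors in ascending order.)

DFS from vertex 3 (neighbors processed in ascending order):
Visit order: 3, 0, 1, 2, 4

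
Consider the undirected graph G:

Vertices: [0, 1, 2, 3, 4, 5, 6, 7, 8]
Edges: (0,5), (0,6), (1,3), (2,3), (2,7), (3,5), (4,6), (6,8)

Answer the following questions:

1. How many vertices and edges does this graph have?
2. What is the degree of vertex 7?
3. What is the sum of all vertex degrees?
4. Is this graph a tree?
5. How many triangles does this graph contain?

Count: 9 vertices, 8 edges.
Vertex 7 has neighbors [2], degree = 1.
Handshaking lemma: 2 * 8 = 16.
A graph is a tree iff it is connected and has exactly n-1 edges. This graph is connected (all 9 vertices in one component) and has 9-1 = 8 edges. It is a tree.
Number of triangles = 0.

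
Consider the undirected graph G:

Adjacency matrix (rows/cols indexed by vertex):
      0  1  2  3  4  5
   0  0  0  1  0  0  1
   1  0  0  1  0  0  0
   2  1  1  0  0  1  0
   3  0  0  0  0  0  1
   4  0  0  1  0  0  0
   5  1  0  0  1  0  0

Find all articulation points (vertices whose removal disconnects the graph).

An articulation point is a vertex whose removal disconnects the graph.
Articulation points: [0, 2, 5]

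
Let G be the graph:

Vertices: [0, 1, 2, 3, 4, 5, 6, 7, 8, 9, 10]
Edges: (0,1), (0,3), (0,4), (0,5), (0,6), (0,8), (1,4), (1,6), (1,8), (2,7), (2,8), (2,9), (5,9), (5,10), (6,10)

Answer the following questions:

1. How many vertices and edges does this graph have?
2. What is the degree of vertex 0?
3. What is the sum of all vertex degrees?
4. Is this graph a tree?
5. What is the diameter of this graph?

Count: 11 vertices, 15 edges.
Vertex 0 has neighbors [1, 3, 4, 5, 6, 8], degree = 6.
Handshaking lemma: 2 * 15 = 30.
A tree on 11 vertices has 10 edges. This graph has 15 edges (5 extra). Not a tree.
Diameter (longest shortest path) = 4.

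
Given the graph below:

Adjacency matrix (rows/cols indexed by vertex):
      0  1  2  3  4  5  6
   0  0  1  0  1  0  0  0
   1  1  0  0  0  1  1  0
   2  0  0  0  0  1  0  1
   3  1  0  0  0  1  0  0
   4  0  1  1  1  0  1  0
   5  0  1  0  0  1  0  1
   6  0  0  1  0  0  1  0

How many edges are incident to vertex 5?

Vertex 5 has neighbors [1, 4, 6], so deg(5) = 3.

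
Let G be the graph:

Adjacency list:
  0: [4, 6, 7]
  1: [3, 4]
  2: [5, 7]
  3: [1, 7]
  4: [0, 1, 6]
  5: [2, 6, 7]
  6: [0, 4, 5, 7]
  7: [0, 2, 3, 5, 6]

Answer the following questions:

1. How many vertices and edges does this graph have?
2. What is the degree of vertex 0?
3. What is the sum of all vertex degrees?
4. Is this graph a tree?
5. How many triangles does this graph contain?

Count: 8 vertices, 12 edges.
Vertex 0 has neighbors [4, 6, 7], degree = 3.
Handshaking lemma: 2 * 12 = 24.
A tree on 8 vertices has 7 edges. This graph has 12 edges (5 extra). Not a tree.
Number of triangles = 4.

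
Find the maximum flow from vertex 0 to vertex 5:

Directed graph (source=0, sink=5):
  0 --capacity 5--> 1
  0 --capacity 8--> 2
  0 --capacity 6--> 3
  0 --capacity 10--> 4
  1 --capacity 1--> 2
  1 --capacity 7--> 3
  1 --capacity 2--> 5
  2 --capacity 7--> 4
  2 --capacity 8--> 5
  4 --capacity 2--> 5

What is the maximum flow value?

Computing max flow:
  Flow on (0->1): 3/5
  Flow on (0->2): 7/8
  Flow on (0->4): 2/10
  Flow on (1->2): 1/1
  Flow on (1->5): 2/2
  Flow on (2->5): 8/8
  Flow on (4->5): 2/2
Maximum flow = 12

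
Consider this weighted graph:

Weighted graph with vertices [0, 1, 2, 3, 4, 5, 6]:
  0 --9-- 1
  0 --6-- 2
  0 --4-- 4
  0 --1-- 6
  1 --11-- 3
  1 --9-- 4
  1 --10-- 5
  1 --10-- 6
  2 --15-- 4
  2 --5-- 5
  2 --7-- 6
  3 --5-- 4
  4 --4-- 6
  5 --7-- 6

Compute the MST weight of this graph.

Applying Kruskal's algorithm (sort edges by weight, add if no cycle):
  Add (0,6) w=1
  Add (0,4) w=4
  Skip (4,6) w=4 (creates cycle)
  Add (2,5) w=5
  Add (3,4) w=5
  Add (0,2) w=6
  Skip (2,6) w=7 (creates cycle)
  Skip (5,6) w=7 (creates cycle)
  Add (0,1) w=9
  Skip (1,4) w=9 (creates cycle)
  Skip (1,6) w=10 (creates cycle)
  Skip (1,5) w=10 (creates cycle)
  Skip (1,3) w=11 (creates cycle)
  Skip (2,4) w=15 (creates cycle)
MST weight = 30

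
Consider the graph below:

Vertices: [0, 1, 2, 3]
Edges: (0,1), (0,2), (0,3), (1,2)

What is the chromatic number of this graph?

The graph has a maximum clique of size 3 (lower bound on chromatic number).
A valid 3-coloring: {0: 0, 1: 1, 2: 2, 3: 1}.
Chromatic number = 3.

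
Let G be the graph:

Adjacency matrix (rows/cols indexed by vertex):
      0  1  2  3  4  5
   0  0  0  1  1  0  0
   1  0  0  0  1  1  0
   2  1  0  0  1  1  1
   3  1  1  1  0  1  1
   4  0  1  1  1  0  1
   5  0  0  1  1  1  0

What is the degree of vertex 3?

Vertex 3 has neighbors [0, 1, 2, 4, 5], so deg(3) = 5.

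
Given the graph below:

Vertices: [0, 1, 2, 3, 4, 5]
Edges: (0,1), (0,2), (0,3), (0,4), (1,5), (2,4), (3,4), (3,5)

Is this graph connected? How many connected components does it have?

Checking connectivity: the graph has 1 connected component(s).
All vertices are reachable from each other. The graph IS connected.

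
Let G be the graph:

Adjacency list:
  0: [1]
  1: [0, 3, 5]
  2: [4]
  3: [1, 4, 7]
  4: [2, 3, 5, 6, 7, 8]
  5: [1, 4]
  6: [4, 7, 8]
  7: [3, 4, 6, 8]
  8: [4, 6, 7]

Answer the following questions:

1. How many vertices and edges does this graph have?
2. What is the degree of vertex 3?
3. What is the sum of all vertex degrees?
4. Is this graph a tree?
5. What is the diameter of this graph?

Count: 9 vertices, 13 edges.
Vertex 3 has neighbors [1, 4, 7], degree = 3.
Handshaking lemma: 2 * 13 = 26.
A tree on 9 vertices has 8 edges. This graph has 13 edges (5 extra). Not a tree.
Diameter (longest shortest path) = 4.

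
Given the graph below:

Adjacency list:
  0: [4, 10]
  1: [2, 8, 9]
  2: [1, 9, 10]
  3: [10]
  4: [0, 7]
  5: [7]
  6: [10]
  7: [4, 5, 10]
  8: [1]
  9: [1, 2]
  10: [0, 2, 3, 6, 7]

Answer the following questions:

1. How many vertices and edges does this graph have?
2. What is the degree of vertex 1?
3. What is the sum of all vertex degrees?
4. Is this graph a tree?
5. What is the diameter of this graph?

Count: 11 vertices, 12 edges.
Vertex 1 has neighbors [2, 8, 9], degree = 3.
Handshaking lemma: 2 * 12 = 24.
A tree on 11 vertices has 10 edges. This graph has 12 edges (2 extra). Not a tree.
Diameter (longest shortest path) = 5.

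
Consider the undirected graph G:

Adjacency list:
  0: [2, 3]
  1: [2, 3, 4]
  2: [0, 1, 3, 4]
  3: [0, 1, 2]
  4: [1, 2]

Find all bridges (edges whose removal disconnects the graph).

No bridges found. The graph is 2-edge-connected (no single edge removal disconnects it).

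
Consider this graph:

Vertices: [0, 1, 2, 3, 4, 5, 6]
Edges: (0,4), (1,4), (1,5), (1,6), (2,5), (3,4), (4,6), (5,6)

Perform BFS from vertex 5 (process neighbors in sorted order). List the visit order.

BFS from vertex 5 (neighbors processed in ascending order):
Visit order: 5, 1, 2, 6, 4, 0, 3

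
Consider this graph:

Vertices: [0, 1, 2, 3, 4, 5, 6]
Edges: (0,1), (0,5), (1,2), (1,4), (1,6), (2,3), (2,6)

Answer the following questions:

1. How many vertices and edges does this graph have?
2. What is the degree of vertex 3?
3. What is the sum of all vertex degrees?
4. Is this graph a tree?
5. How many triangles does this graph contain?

Count: 7 vertices, 7 edges.
Vertex 3 has neighbors [2], degree = 1.
Handshaking lemma: 2 * 7 = 14.
A tree on 7 vertices has 6 edges. This graph has 7 edges (1 extra). Not a tree.
Number of triangles = 1.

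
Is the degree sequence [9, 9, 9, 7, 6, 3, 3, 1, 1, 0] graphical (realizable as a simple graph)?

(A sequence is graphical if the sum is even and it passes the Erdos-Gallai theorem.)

Sum of degrees = 48. Sum is even but fails Erdos-Gallai. The sequence is NOT graphical.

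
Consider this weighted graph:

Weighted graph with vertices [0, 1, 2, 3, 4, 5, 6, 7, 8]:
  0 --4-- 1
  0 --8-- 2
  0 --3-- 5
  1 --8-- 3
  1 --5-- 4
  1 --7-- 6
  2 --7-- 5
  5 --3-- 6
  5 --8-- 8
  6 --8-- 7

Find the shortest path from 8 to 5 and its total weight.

Using Dijkstra's algorithm from vertex 8:
Shortest path: 8 -> 5
Total weight: 8 = 8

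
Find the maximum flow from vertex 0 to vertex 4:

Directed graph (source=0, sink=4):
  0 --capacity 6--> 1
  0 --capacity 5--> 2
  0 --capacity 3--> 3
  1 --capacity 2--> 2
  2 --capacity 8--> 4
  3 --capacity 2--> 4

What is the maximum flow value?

Computing max flow:
  Flow on (0->1): 2/6
  Flow on (0->2): 5/5
  Flow on (0->3): 2/3
  Flow on (1->2): 2/2
  Flow on (2->4): 7/8
  Flow on (3->4): 2/2
Maximum flow = 9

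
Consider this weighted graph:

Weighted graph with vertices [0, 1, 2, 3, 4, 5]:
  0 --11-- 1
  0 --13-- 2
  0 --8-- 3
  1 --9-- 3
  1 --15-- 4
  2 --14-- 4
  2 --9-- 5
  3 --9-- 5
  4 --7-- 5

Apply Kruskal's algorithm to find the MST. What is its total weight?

Applying Kruskal's algorithm (sort edges by weight, add if no cycle):
  Add (4,5) w=7
  Add (0,3) w=8
  Add (1,3) w=9
  Add (2,5) w=9
  Add (3,5) w=9
  Skip (0,1) w=11 (creates cycle)
  Skip (0,2) w=13 (creates cycle)
  Skip (2,4) w=14 (creates cycle)
  Skip (1,4) w=15 (creates cycle)
MST weight = 42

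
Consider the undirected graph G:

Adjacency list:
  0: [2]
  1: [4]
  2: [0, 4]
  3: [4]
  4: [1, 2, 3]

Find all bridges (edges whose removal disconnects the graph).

A bridge is an edge whose removal increases the number of connected components.
Bridges found: (0,2), (1,4), (2,4), (3,4)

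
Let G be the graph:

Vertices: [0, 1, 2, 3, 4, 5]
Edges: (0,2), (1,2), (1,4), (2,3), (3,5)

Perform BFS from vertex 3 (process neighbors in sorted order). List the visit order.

BFS from vertex 3 (neighbors processed in ascending order):
Visit order: 3, 2, 5, 0, 1, 4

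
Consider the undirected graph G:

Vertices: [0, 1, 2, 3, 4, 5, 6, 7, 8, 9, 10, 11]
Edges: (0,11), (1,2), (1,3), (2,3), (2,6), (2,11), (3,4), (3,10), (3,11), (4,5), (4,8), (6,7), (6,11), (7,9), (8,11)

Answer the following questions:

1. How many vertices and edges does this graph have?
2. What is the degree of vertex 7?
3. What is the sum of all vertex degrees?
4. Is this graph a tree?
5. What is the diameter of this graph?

Count: 12 vertices, 15 edges.
Vertex 7 has neighbors [6, 9], degree = 2.
Handshaking lemma: 2 * 15 = 30.
A tree on 12 vertices has 11 edges. This graph has 15 edges (4 extra). Not a tree.
Diameter (longest shortest path) = 6.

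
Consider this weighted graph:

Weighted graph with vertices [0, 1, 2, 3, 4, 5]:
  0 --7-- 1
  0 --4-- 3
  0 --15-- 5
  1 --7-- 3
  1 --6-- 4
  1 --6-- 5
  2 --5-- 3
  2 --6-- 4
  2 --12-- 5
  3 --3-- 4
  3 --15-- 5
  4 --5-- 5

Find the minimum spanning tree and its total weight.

Applying Kruskal's algorithm (sort edges by weight, add if no cycle):
  Add (3,4) w=3
  Add (0,3) w=4
  Add (2,3) w=5
  Add (4,5) w=5
  Add (1,5) w=6
  Skip (1,4) w=6 (creates cycle)
  Skip (2,4) w=6 (creates cycle)
  Skip (0,1) w=7 (creates cycle)
  Skip (1,3) w=7 (creates cycle)
  Skip (2,5) w=12 (creates cycle)
  Skip (0,5) w=15 (creates cycle)
  Skip (3,5) w=15 (creates cycle)
MST weight = 23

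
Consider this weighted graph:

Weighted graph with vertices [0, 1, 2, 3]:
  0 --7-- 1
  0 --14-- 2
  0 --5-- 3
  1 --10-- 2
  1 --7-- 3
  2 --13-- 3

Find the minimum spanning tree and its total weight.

Applying Kruskal's algorithm (sort edges by weight, add if no cycle):
  Add (0,3) w=5
  Add (0,1) w=7
  Skip (1,3) w=7 (creates cycle)
  Add (1,2) w=10
  Skip (2,3) w=13 (creates cycle)
  Skip (0,2) w=14 (creates cycle)
MST weight = 22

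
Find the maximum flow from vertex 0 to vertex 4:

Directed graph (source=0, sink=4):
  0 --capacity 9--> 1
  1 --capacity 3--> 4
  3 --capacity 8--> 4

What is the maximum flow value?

Computing max flow:
  Flow on (0->1): 3/9
  Flow on (1->4): 3/3
Maximum flow = 3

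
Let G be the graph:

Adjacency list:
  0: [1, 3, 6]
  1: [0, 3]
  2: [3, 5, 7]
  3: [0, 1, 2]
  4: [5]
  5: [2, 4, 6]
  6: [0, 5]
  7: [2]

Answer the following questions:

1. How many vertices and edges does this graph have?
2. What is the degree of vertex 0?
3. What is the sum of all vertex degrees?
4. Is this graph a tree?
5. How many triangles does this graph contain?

Count: 8 vertices, 9 edges.
Vertex 0 has neighbors [1, 3, 6], degree = 3.
Handshaking lemma: 2 * 9 = 18.
A tree on 8 vertices has 7 edges. This graph has 9 edges (2 extra). Not a tree.
Number of triangles = 1.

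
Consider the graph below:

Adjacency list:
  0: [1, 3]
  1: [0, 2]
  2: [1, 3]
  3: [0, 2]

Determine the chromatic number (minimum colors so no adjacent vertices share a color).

The graph has a maximum clique of size 2 (lower bound on chromatic number).
A valid 2-coloring: {0: 0, 1: 1, 2: 0, 3: 1}.
Chromatic number = 2.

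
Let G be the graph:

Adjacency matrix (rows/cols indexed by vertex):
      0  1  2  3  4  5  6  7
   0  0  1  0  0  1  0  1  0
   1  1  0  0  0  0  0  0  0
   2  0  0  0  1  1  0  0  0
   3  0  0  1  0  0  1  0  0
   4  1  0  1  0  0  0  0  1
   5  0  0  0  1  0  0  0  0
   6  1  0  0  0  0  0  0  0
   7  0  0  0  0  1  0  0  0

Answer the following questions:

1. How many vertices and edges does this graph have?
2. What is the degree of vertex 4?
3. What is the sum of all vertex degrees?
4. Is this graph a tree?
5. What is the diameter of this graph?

Count: 8 vertices, 7 edges.
Vertex 4 has neighbors [0, 2, 7], degree = 3.
Handshaking lemma: 2 * 7 = 14.
A graph is a tree iff it is connected and has exactly n-1 edges. This graph is connected (all 8 vertices in one component) and has 8-1 = 7 edges. It is a tree.
Diameter (longest shortest path) = 5.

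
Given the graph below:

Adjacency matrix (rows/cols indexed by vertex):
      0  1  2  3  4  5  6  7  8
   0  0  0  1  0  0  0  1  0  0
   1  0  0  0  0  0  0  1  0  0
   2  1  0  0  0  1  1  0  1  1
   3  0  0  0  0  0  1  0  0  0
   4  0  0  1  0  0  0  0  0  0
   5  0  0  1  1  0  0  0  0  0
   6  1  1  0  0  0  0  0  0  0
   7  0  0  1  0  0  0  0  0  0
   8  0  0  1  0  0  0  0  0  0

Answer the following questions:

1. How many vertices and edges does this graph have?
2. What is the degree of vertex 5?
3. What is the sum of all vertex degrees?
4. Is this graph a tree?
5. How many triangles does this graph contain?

Count: 9 vertices, 8 edges.
Vertex 5 has neighbors [2, 3], degree = 2.
Handshaking lemma: 2 * 8 = 16.
A graph is a tree iff it is connected and has exactly n-1 edges. This graph is connected (all 9 vertices in one component) and has 9-1 = 8 edges. It is a tree.
Number of triangles = 0.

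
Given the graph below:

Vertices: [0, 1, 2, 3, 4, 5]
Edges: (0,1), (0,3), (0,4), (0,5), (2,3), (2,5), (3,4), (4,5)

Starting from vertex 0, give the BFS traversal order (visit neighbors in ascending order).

BFS from vertex 0 (neighbors processed in ascending order):
Visit order: 0, 1, 3, 4, 5, 2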